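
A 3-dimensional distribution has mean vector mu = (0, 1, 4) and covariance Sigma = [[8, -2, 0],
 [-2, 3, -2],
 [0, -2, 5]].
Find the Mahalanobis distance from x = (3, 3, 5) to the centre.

Step 1 — centre the observation: (x - mu) = (3, 2, 1).

Step 2 — invert Sigma (cofactor / det for 3×3, or solve directly):
  Sigma^{-1} = [[0.1618, 0.1471, 0.0588],
 [0.1471, 0.5882, 0.2353],
 [0.0588, 0.2353, 0.2941]].

Step 3 — form the quadratic (x - mu)^T · Sigma^{-1} · (x - mu):
  Sigma^{-1} · (x - mu) = (0.8382, 1.8529, 0.9412).
  (x - mu)^T · [Sigma^{-1} · (x - mu)] = (3)·(0.8382) + (2)·(1.8529) + (1)·(0.9412) = 7.1618.

Step 4 — take square root: d = √(7.1618) ≈ 2.6761.

d(x, mu) = √(7.1618) ≈ 2.6761


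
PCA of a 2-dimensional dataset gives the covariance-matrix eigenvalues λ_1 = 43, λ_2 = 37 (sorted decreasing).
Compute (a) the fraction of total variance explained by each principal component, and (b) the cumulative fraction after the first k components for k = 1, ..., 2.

Step 1 — total variance = trace(Sigma) = Σ λ_i = 43 + 37 = 80.

Step 2 — fraction explained by component i = λ_i / Σ λ:
  PC1: 43/80 = 0.5375
  PC2: 37/80 = 0.4625

Step 3 — cumulative fraction after k components = (λ_1 + ... + λ_k) / Σ λ:
  k = 1: 43/80 = 0.5375
  k = 2: (43 + 37)/80 = 80/80 = 1

Summary (fraction, with percent):

explained: PC1 0.5375 (53.75%), PC2 0.4625 (46.25%);  cumulative: 0.5375, 1


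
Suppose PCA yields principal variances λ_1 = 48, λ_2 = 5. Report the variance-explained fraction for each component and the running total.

Step 1 — total variance = trace(Sigma) = Σ λ_i = 48 + 5 = 53.

Step 2 — fraction explained by component i = λ_i / Σ λ:
  PC1: 48/53 = 0.9057
  PC2: 5/53 = 0.0943

Step 3 — cumulative fraction after k components = (λ_1 + ... + λ_k) / Σ λ:
  k = 1: 48/53 = 0.9057
  k = 2: (48 + 5)/53 = 53/53 = 1

Summary (fraction, with percent):

explained: PC1 0.9057 (90.57%), PC2 0.0943 (9.43%);  cumulative: 0.9057, 1


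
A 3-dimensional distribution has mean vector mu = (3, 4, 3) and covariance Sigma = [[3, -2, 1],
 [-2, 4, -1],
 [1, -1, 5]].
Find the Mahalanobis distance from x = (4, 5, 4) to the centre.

Step 1 — centre the observation: (x - mu) = (1, 1, 1).

Step 2 — invert Sigma (cofactor / det for 3×3, or solve directly):
  Sigma^{-1} = [[0.5135, 0.2432, -0.0541],
 [0.2432, 0.3784, 0.027],
 [-0.0541, 0.027, 0.2162]].

Step 3 — form the quadratic (x - mu)^T · Sigma^{-1} · (x - mu):
  Sigma^{-1} · (x - mu) = (0.7027, 0.6486, 0.1892).
  (x - mu)^T · [Sigma^{-1} · (x - mu)] = (1)·(0.7027) + (1)·(0.6486) + (1)·(0.1892) = 1.5405.

Step 4 — take square root: d = √(1.5405) ≈ 1.2412.

d(x, mu) = √(1.5405) ≈ 1.2412


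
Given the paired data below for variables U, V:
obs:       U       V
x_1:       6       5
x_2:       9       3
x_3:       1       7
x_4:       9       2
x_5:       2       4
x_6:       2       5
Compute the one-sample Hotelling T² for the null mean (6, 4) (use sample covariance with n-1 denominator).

Step 1 — sample mean vector:
  mean(U) = (6 + 9 + 1 + 9 + 2 + 2) / 6 = 29/6 = 4.8333
  mean(V) = (5 + 3 + 7 + 2 + 4 + 5) / 6 = 26/6 = 4.3333
  x̄ = (4.8333, 4.3333),  deviation x̄ - mu_0 = (4.8333, 4.3333) - (6, 4) = (-1.1667, 0.3333).

Step 2 — sample covariance matrix, S[i,j] = (1/(n-1)) · Σ_k (x_{k,i} - mean_i) · (x_{k,j} - mean_j), divisor n-1 = 5:
  S[U,U] = ((1.1667)·(1.1667) + (4.1667)·(4.1667) + (-3.8333)·(-3.8333) + (4.1667)·(4.1667) + (-2.8333)·(-2.8333) + (-2.8333)·(-2.8333)) / 5 = 66.8333/5 = 13.3667
  S[U,V] = ((1.1667)·(0.6667) + (4.1667)·(-1.3333) + (-3.8333)·(2.6667) + (4.1667)·(-2.3333) + (-2.8333)·(-0.3333) + (-2.8333)·(0.6667)) / 5 = -25.6667/5 = -5.1333
  S[V,V] = ((0.6667)·(0.6667) + (-1.3333)·(-1.3333) + (2.6667)·(2.6667) + (-2.3333)·(-2.3333) + (-0.3333)·(-0.3333) + (0.6667)·(0.6667)) / 5 = 15.3333/5 = 3.0667
  S = [[13.3667, -5.1333],
 [-5.1333, 3.0667]].

Step 3 — invert S. det(S) = 13.3667·3.0667 - (-5.1333)² = 14.64.
  S^{-1} = (1/det) · [[d, -b], [-b, a]] = [[0.2095, 0.3506],
 [0.3506, 0.913]].

Step 4 — quadratic form (x̄ - mu_0)^T · S^{-1} · (x̄ - mu_0):
  S^{-1} · (x̄ - mu_0) = (-0.1275, -0.1047),
  (x̄ - mu_0)^T · [...] = (-1.1667)·(-0.1275) + (0.3333)·(-0.1047) = 0.1138.

Step 5 — scale by n: T² = 6 · 0.1138 = 0.6831.

T² ≈ 0.6831


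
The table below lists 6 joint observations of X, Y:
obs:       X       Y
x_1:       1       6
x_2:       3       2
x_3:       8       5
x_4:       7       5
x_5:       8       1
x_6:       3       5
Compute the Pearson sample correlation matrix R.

Step 1 — column means:
  mean(X) = (1 + 3 + 8 + 7 + 8 + 3) / 6 = 30/6 = 5
  mean(Y) = (6 + 2 + 5 + 5 + 1 + 5) / 6 = 24/6 = 4

Step 2 — sample variances and covariances s[i,j] = (1/(n-1)) · Σ_k (x_{k,i} - mean_i) · (x_{k,j} - mean_j), with n-1 = 5:
  s[X,X] = ((-4)·(-4) + (-2)·(-2) + (3)·(3) + (2)·(2) + (3)·(3) + (-2)·(-2)) / 5 = 46/5 = 9.2
  s[X,Y] = ((-4)·(2) + (-2)·(-2) + (3)·(1) + (2)·(1) + (3)·(-3) + (-2)·(1)) / 5 = -10/5 = -2
  s[Y,Y] = ((2)·(2) + (-2)·(-2) + (1)·(1) + (1)·(1) + (-3)·(-3) + (1)·(1)) / 5 = 20/5 = 4
  Sample standard deviations s_i = √(s[i,i]):
  s(X) = √(9.2) = 3.0332
  s(Y) = √(4) = 2

Step 3 — r_{ij} = s_{ij} / (s_i · s_j):
  r[X,X] = 1 (diagonal).
  r[X,Y] = -2 / (3.0332 · 2) = -2 / 6.0663 = -0.3297
  r[Y,Y] = 1 (diagonal).

R is symmetric with unit diagonal. Assembling:

R = [[1, -0.3297],
 [-0.3297, 1]]


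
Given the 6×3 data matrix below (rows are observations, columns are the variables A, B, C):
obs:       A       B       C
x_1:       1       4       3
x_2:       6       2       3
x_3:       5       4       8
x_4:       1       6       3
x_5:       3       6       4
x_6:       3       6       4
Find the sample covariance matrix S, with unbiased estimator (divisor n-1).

Step 1 — column means:
  mean(A) = (1 + 6 + 5 + 1 + 3 + 3) / 6 = 19/6 = 3.1667
  mean(B) = (4 + 2 + 4 + 6 + 6 + 6) / 6 = 28/6 = 4.6667
  mean(C) = (3 + 3 + 8 + 3 + 4 + 4) / 6 = 25/6 = 4.1667

Step 2 — sample covariance S[i,j] = (1/(n-1)) · Σ_k (x_{k,i} - mean_i) · (x_{k,j} - mean_j), with n-1 = 5.
  S[A,A] = ((-2.1667)·(-2.1667) + (2.8333)·(2.8333) + (1.8333)·(1.8333) + (-2.1667)·(-2.1667) + (-0.1667)·(-0.1667) + (-0.1667)·(-0.1667)) / 5 = 20.8333/5 = 4.1667
  S[A,B] = ((-2.1667)·(-0.6667) + (2.8333)·(-2.6667) + (1.8333)·(-0.6667) + (-2.1667)·(1.3333) + (-0.1667)·(1.3333) + (-0.1667)·(1.3333)) / 5 = -10.6667/5 = -2.1333
  S[A,C] = ((-2.1667)·(-1.1667) + (2.8333)·(-1.1667) + (1.8333)·(3.8333) + (-2.1667)·(-1.1667) + (-0.1667)·(-0.1667) + (-0.1667)·(-0.1667)) / 5 = 8.8333/5 = 1.7667
  S[B,B] = ((-0.6667)·(-0.6667) + (-2.6667)·(-2.6667) + (-0.6667)·(-0.6667) + (1.3333)·(1.3333) + (1.3333)·(1.3333) + (1.3333)·(1.3333)) / 5 = 13.3333/5 = 2.6667
  S[B,C] = ((-0.6667)·(-1.1667) + (-2.6667)·(-1.1667) + (-0.6667)·(3.8333) + (1.3333)·(-1.1667) + (1.3333)·(-0.1667) + (1.3333)·(-0.1667)) / 5 = -0.6667/5 = -0.1333
  S[C,C] = ((-1.1667)·(-1.1667) + (-1.1667)·(-1.1667) + (3.8333)·(3.8333) + (-1.1667)·(-1.1667) + (-0.1667)·(-0.1667) + (-0.1667)·(-0.1667)) / 5 = 18.8333/5 = 3.7667

S is symmetric (S[j,i] = S[i,j]). Assembling:

S = [[4.1667, -2.1333, 1.7667],
 [-2.1333, 2.6667, -0.1333],
 [1.7667, -0.1333, 3.7667]]


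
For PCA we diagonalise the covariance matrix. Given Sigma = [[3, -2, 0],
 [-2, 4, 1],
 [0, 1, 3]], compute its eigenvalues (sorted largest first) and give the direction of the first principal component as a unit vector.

Step 1 — characteristic polynomial p(λ) = det(λI - Sigma) = λ³ - tr·λ² + c_1·λ - det, where tr = trace, c_1 = sum of the principal 2×2 minors, det = det(Sigma):
  tr = 3 + 4 + 3 = 10,
  c_1 = (3·4 - (-2)²) + (3·3 - (0)²) + (4·3 - (1)²) = 8 + 9 + 11 = 28,
  det = 3·(4·3 - (1)²) - (-2)·((-2)·3 - (1)·(0)) + (0)·((-2)·(1) - 4·(0)) = 3·(11) - (-2)·(-6) + (0)·(-2) = 21.
  So p(λ) = λ³ - 10λ² + 28λ - 21.
Step 2 — look for an integer root (rational root theorem: any rational root is an integer divisor of 21). Testing λ = 3:
  p(3) = 27 - 90 + 84 - 21 = 0  ✓
  Dividing out (λ - 3): p(λ) = (λ - 3)(λ² - 7λ + 7).
Step 3 — remaining eigenvalues from the quadratic λ² - 7λ + 7 = 0:
  Δ = 7² - 4·7 = 49 - 28 = 21,  λ = (7 ± √21)/2 = (7 ± 4.5826)/2 ≈ 5.7913 or 1.2087.
  Sorted: λ_1 = 5.7913,  λ_2 = 3,  λ_3 = 1.2087  (check: sum = 10 = tr ✓).

Step 4 — unit eigenvector for λ_1 ≈ 5.7913: v spans the null space of (Sigma - λ_1 I), whose rows are
  r_1 = (-2.7913, -2, 0),  r_2 = (-2, -1.7913, 1),  r_3 = (0, 1, -2.7913).
  v is orthogonal to every row, so take v ∝ r_1 × r_2 = ((-2)·(1) - (0)·(-1.7913), (0)·(-2) - (-2.7913)·(1), (-2.7913)·(-1.7913) - (-2)·(-2)) ≈ (-2, 2.7913, 1).
  Rescale (multiply by -1 so the first nonzero entry is positive): u = (2, -2.7913, -1).
  ||u|| = √((2)² + (-2.7913)² + (-1)²) = √(12.7913) ≈ 3.5765,  v_1 = u/||u|| ≈ (0.5592, -0.7805, -0.2796) (||v_1|| = 1).

λ_1 = 5.7913,  λ_2 = 3,  λ_3 = 1.2087;  v_1 ≈ (0.5592, -0.7805, -0.2796)


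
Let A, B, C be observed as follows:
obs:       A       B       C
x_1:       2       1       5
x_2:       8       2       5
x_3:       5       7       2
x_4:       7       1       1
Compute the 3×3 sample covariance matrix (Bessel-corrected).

Step 1 — column means:
  mean(A) = (2 + 8 + 5 + 7) / 4 = 22/4 = 5.5
  mean(B) = (1 + 2 + 7 + 1) / 4 = 11/4 = 2.75
  mean(C) = (5 + 5 + 2 + 1) / 4 = 13/4 = 3.25

Step 2 — sample covariance S[i,j] = (1/(n-1)) · Σ_k (x_{k,i} - mean_i) · (x_{k,j} - mean_j), with n-1 = 3.
  S[A,A] = ((-3.5)·(-3.5) + (2.5)·(2.5) + (-0.5)·(-0.5) + (1.5)·(1.5)) / 3 = 21/3 = 7
  S[A,B] = ((-3.5)·(-1.75) + (2.5)·(-0.75) + (-0.5)·(4.25) + (1.5)·(-1.75)) / 3 = -0.5/3 = -0.1667
  S[A,C] = ((-3.5)·(1.75) + (2.5)·(1.75) + (-0.5)·(-1.25) + (1.5)·(-2.25)) / 3 = -4.5/3 = -1.5
  S[B,B] = ((-1.75)·(-1.75) + (-0.75)·(-0.75) + (4.25)·(4.25) + (-1.75)·(-1.75)) / 3 = 24.75/3 = 8.25
  S[B,C] = ((-1.75)·(1.75) + (-0.75)·(1.75) + (4.25)·(-1.25) + (-1.75)·(-2.25)) / 3 = -5.75/3 = -1.9167
  S[C,C] = ((1.75)·(1.75) + (1.75)·(1.75) + (-1.25)·(-1.25) + (-2.25)·(-2.25)) / 3 = 12.75/3 = 4.25

S is symmetric (S[j,i] = S[i,j]). Assembling:

S = [[7, -0.1667, -1.5],
 [-0.1667, 8.25, -1.9167],
 [-1.5, -1.9167, 4.25]]


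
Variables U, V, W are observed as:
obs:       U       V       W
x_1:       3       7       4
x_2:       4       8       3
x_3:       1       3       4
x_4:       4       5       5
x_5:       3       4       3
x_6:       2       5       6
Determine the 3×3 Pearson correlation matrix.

Step 1 — column means:
  mean(U) = (3 + 4 + 1 + 4 + 3 + 2) / 6 = 17/6 = 2.8333
  mean(V) = (7 + 8 + 3 + 5 + 4 + 5) / 6 = 32/6 = 5.3333
  mean(W) = (4 + 3 + 4 + 5 + 3 + 6) / 6 = 25/6 = 4.1667

Step 2 — sample variances and covariances s[i,j] = (1/(n-1)) · Σ_k (x_{k,i} - mean_i) · (x_{k,j} - mean_j), with n-1 = 5:
  s[U,U] = ((0.1667)·(0.1667) + (1.1667)·(1.1667) + (-1.8333)·(-1.8333) + (1.1667)·(1.1667) + (0.1667)·(0.1667) + (-0.8333)·(-0.8333)) / 5 = 6.8333/5 = 1.3667
  s[U,V] = ((0.1667)·(1.6667) + (1.1667)·(2.6667) + (-1.8333)·(-2.3333) + (1.1667)·(-0.3333) + (0.1667)·(-1.3333) + (-0.8333)·(-0.3333)) / 5 = 7.3333/5 = 1.4667
  s[U,W] = ((0.1667)·(-0.1667) + (1.1667)·(-1.1667) + (-1.8333)·(-0.1667) + (1.1667)·(0.8333) + (0.1667)·(-1.1667) + (-0.8333)·(1.8333)) / 5 = -1.8333/5 = -0.3667
  s[V,V] = ((1.6667)·(1.6667) + (2.6667)·(2.6667) + (-2.3333)·(-2.3333) + (-0.3333)·(-0.3333) + (-1.3333)·(-1.3333) + (-0.3333)·(-0.3333)) / 5 = 17.3333/5 = 3.4667
  s[V,W] = ((1.6667)·(-0.1667) + (2.6667)·(-1.1667) + (-2.3333)·(-0.1667) + (-0.3333)·(0.8333) + (-1.3333)·(-1.1667) + (-0.3333)·(1.8333)) / 5 = -2.3333/5 = -0.4667
  s[W,W] = ((-0.1667)·(-0.1667) + (-1.1667)·(-1.1667) + (-0.1667)·(-0.1667) + (0.8333)·(0.8333) + (-1.1667)·(-1.1667) + (1.8333)·(1.8333)) / 5 = 6.8333/5 = 1.3667
  Sample standard deviations s_i = √(s[i,i]):
  s(U) = √(1.3667) = 1.169
  s(V) = √(3.4667) = 1.8619
  s(W) = √(1.3667) = 1.169

Step 3 — r_{ij} = s_{ij} / (s_i · s_j):
  r[U,U] = 1 (diagonal).
  r[U,V] = 1.4667 / (1.169 · 1.8619) = 1.4667 / 2.1766 = 0.6738
  r[U,W] = -0.3667 / (1.169 · 1.169) = -0.3667 / 1.3667 = -0.2683
  r[V,V] = 1 (diagonal).
  r[V,W] = -0.4667 / (1.8619 · 1.169) = -0.4667 / 2.1766 = -0.2144
  r[W,W] = 1 (diagonal).

R is symmetric with unit diagonal. Assembling:

R = [[1, 0.6738, -0.2683],
 [0.6738, 1, -0.2144],
 [-0.2683, -0.2144, 1]]


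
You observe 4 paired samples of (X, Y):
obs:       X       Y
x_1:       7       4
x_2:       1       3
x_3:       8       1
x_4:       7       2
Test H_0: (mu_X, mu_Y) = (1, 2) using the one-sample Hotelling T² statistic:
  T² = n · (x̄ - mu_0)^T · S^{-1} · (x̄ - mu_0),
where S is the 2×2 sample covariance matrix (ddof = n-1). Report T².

Step 1 — sample mean vector:
  mean(X) = (7 + 1 + 8 + 7) / 4 = 23/4 = 5.75
  mean(Y) = (4 + 3 + 1 + 2) / 4 = 10/4 = 2.5
  x̄ = (5.75, 2.5),  deviation x̄ - mu_0 = (5.75, 2.5) - (1, 2) = (4.75, 0.5).

Step 2 — sample covariance matrix, S[i,j] = (1/(n-1)) · Σ_k (x_{k,i} - mean_i) · (x_{k,j} - mean_j), divisor n-1 = 3:
  S[X,X] = ((1.25)·(1.25) + (-4.75)·(-4.75) + (2.25)·(2.25) + (1.25)·(1.25)) / 3 = 30.75/3 = 10.25
  S[X,Y] = ((1.25)·(1.5) + (-4.75)·(0.5) + (2.25)·(-1.5) + (1.25)·(-0.5)) / 3 = -4.5/3 = -1.5
  S[Y,Y] = ((1.5)·(1.5) + (0.5)·(0.5) + (-1.5)·(-1.5) + (-0.5)·(-0.5)) / 3 = 5/3 = 1.6667
  S = [[10.25, -1.5],
 [-1.5, 1.6667]].

Step 3 — invert S. det(S) = 10.25·1.6667 - (-1.5)² = 14.8333.
  S^{-1} = (1/det) · [[d, -b], [-b, a]] = [[0.1124, 0.1011],
 [0.1011, 0.691]].

Step 4 — quadratic form (x̄ - mu_0)^T · S^{-1} · (x̄ - mu_0):
  S^{-1} · (x̄ - mu_0) = (0.5843, 0.8258),
  (x̄ - mu_0)^T · [...] = (4.75)·(0.5843) + (0.5)·(0.8258) = 3.1882.

Step 5 — scale by n: T² = 4 · 3.1882 = 12.7528.

T² ≈ 12.7528


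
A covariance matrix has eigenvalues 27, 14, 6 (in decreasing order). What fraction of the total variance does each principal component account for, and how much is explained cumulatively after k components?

Step 1 — total variance = trace(Sigma) = Σ λ_i = 27 + 14 + 6 = 47.

Step 2 — fraction explained by component i = λ_i / Σ λ:
  PC1: 27/47 = 0.5745
  PC2: 14/47 = 0.2979
  PC3: 6/47 = 0.1277

Step 3 — cumulative fraction after k components = (λ_1 + ... + λ_k) / Σ λ:
  k = 1: 27/47 = 0.5745
  k = 2: (27 + 14)/47 = 41/47 = 0.8723
  k = 3: (27 + 14 + 6)/47 = 47/47 = 1

Summary (fraction, with percent):

explained: PC1 0.5745 (57.45%), PC2 0.2979 (29.79%), PC3 0.1277 (12.77%);  cumulative: 0.5745, 0.8723, 1


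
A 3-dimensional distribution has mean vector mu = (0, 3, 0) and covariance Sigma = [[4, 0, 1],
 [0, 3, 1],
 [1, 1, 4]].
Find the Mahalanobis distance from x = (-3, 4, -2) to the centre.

Step 1 — centre the observation: (x - mu) = (-3, 1, -2).

Step 2 — invert Sigma (cofactor / det for 3×3, or solve directly):
  Sigma^{-1} = [[0.2683, 0.0244, -0.0732],
 [0.0244, 0.3659, -0.0976],
 [-0.0732, -0.0976, 0.2927]].

Step 3 — form the quadratic (x - mu)^T · Sigma^{-1} · (x - mu):
  Sigma^{-1} · (x - mu) = (-0.6341, 0.4878, -0.4634).
  (x - mu)^T · [Sigma^{-1} · (x - mu)] = (-3)·(-0.6341) + (1)·(0.4878) + (-2)·(-0.4634) = 3.3171.

Step 4 — take square root: d = √(3.3171) ≈ 1.8213.

d(x, mu) = √(3.3171) ≈ 1.8213


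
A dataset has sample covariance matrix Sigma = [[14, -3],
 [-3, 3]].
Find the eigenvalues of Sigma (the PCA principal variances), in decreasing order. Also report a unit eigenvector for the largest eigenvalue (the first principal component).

Step 1 — characteristic polynomial of 2×2 Sigma:
  det(Sigma - λI) = λ² - trace · λ + det = 0.
  trace = 14 + 3 = 17, det = 14·3 - (-3)² = 33.
Step 2 — discriminant:
  Δ = trace² - 4·det = 289 - 132 = 157.
Step 3 — eigenvalues:
  λ = (trace ± √Δ)/2 = (17 ± 12.53)/2,
  λ_1 = 14.765,  λ_2 = 2.235.

Step 4 — unit eigenvector for λ_1: solve (Sigma - λ_1 I)v = 0. First row:
  (14 - 14.765)·v_x + (-3)·v_y = 0, i.e. (-0.765)·v_x + (-3)·v_y = 0,
  so v ∝ (b, λ_1 - a) = (-3, 0.765); multiply by -1 so the first entry is positive: u = (3, -0.765).
  ||u|| = √((3)² + (-0.765)²) = √(9.5852) ≈ 3.096,
  v_1 = u/||u|| ≈ (0.969, -0.2471) (||v_1|| = 1).

λ_1 = 14.765,  λ_2 = 2.235;  v_1 ≈ (0.969, -0.2471)


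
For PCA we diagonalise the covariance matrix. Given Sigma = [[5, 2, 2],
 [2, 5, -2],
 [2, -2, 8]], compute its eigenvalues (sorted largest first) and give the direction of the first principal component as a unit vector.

Step 1 — characteristic polynomial p(λ) = det(λI - Sigma) = λ³ - tr·λ² + c_1·λ - det, where tr = trace, c_1 = sum of the principal 2×2 minors, det = det(Sigma):
  tr = 5 + 5 + 8 = 18,
  c_1 = (5·5 - (2)²) + (5·8 - (2)²) + (5·8 - (-2)²) = 21 + 36 + 36 = 93,
  det = 5·(5·8 - (-2)²) - (2)·((2)·8 - (-2)·(2)) + (2)·((2)·(-2) - 5·(2)) = 5·(36) - (2)·(20) + (2)·(-14) = 112.
  So p(λ) = λ³ - 18λ² + 93λ - 112.
Step 2 — look for an integer root (rational root theorem: any rational root is an integer divisor of 112). Testing λ = 7:
  p(7) = 343 - 882 + 651 - 112 = 0  ✓
  Dividing out (λ - 7): p(λ) = (λ - 7)(λ² - 11λ + 16).
Step 3 — remaining eigenvalues from the quadratic λ² - 11λ + 16 = 0:
  Δ = 11² - 4·16 = 121 - 64 = 57,  λ = (11 ± √57)/2 = (11 ± 7.5498)/2 ≈ 9.2749 or 1.7251.
  Sorted: λ_1 = 9.2749,  λ_2 = 7,  λ_3 = 1.7251  (check: sum = 18 = tr ✓).

Step 4 — unit eigenvector for λ_1 ≈ 9.2749: v spans the null space of (Sigma - λ_1 I), whose rows are
  r_1 = (-4.2749, 2, 2),  r_2 = (2, -4.2749, -2),  r_3 = (2, -2, -1.2749).
  v is orthogonal to every row, so take v ∝ r_1 × r_2 = ((2)·(-2) - (2)·(-4.2749), (2)·(2) - (-4.2749)·(-2), (-4.2749)·(-4.2749) - (2)·(2)) ≈ (4.5498, -4.5498, 14.2749).
  Let u = (4.5498, -4.5498, 14.2749).
  ||u|| = √((4.5498)² + (-4.5498)² + (14.2749)²) = √(245.1752) ≈ 15.6581,  v_1 = u/||u|| ≈ (0.2906, -0.2906, 0.9117) (||v_1|| = 1).

λ_1 = 9.2749,  λ_2 = 7,  λ_3 = 1.7251;  v_1 ≈ (0.2906, -0.2906, 0.9117)


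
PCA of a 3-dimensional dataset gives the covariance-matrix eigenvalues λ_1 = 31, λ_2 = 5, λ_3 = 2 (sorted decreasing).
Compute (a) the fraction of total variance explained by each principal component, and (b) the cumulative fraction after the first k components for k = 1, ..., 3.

Step 1 — total variance = trace(Sigma) = Σ λ_i = 31 + 5 + 2 = 38.

Step 2 — fraction explained by component i = λ_i / Σ λ:
  PC1: 31/38 = 0.8158
  PC2: 5/38 = 0.1316
  PC3: 2/38 = 0.0526

Step 3 — cumulative fraction after k components = (λ_1 + ... + λ_k) / Σ λ:
  k = 1: 31/38 = 0.8158
  k = 2: (31 + 5)/38 = 36/38 = 0.9474
  k = 3: (31 + 5 + 2)/38 = 38/38 = 1

Summary (fraction, with percent):

explained: PC1 0.8158 (81.58%), PC2 0.1316 (13.16%), PC3 0.0526 (5.26%);  cumulative: 0.8158, 0.9474, 1


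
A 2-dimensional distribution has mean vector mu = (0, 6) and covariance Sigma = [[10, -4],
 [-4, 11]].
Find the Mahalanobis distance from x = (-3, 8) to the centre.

Step 1 — centre the observation: (x - mu) = (-3, 2).

Step 2 — invert Sigma. det(Sigma) = 10·11 - (-4)² = 94.
  Sigma^{-1} = (1/det) · [[d, -b], [-b, a]] = [[0.117, 0.0426],
 [0.0426, 0.1064]].

Step 3 — form the quadratic (x - mu)^T · Sigma^{-1} · (x - mu):
  Sigma^{-1} · (x - mu) = (-0.266, 0.0851).
  (x - mu)^T · [Sigma^{-1} · (x - mu)] = (-3)·(-0.266) + (2)·(0.0851) = 0.9681.

Step 4 — take square root: d = √(0.9681) ≈ 0.9839.

d(x, mu) = √(0.9681) ≈ 0.9839


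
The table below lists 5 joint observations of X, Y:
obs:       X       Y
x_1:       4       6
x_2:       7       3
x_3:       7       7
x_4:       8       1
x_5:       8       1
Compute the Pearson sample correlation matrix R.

Step 1 — column means:
  mean(X) = (4 + 7 + 7 + 8 + 8) / 5 = 34/5 = 6.8
  mean(Y) = (6 + 3 + 7 + 1 + 1) / 5 = 18/5 = 3.6

Step 2 — sample variances and covariances s[i,j] = (1/(n-1)) · Σ_k (x_{k,i} - mean_i) · (x_{k,j} - mean_j), with n-1 = 4:
  s[X,X] = ((-2.8)·(-2.8) + (0.2)·(0.2) + (0.2)·(0.2) + (1.2)·(1.2) + (1.2)·(1.2)) / 4 = 10.8/4 = 2.7
  s[X,Y] = ((-2.8)·(2.4) + (0.2)·(-0.6) + (0.2)·(3.4) + (1.2)·(-2.6) + (1.2)·(-2.6)) / 4 = -12.4/4 = -3.1
  s[Y,Y] = ((2.4)·(2.4) + (-0.6)·(-0.6) + (3.4)·(3.4) + (-2.6)·(-2.6) + (-2.6)·(-2.6)) / 4 = 31.2/4 = 7.8
  Sample standard deviations s_i = √(s[i,i]):
  s(X) = √(2.7) = 1.6432
  s(Y) = √(7.8) = 2.7928

Step 3 — r_{ij} = s_{ij} / (s_i · s_j):
  r[X,X] = 1 (diagonal).
  r[X,Y] = -3.1 / (1.6432 · 2.7928) = -3.1 / 4.5891 = -0.6755
  r[Y,Y] = 1 (diagonal).

R is symmetric with unit diagonal. Assembling:

R = [[1, -0.6755],
 [-0.6755, 1]]


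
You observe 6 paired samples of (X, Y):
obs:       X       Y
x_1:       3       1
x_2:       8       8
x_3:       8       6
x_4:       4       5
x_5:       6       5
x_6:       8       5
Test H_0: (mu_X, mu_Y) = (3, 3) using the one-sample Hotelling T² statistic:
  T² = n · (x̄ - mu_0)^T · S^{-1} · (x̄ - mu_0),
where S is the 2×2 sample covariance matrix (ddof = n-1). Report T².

Step 1 — sample mean vector:
  mean(X) = (3 + 8 + 8 + 4 + 6 + 8) / 6 = 37/6 = 6.1667
  mean(Y) = (1 + 8 + 6 + 5 + 5 + 5) / 6 = 30/6 = 5
  x̄ = (6.1667, 5),  deviation x̄ - mu_0 = (6.1667, 5) - (3, 3) = (3.1667, 2).

Step 2 — sample covariance matrix, S[i,j] = (1/(n-1)) · Σ_k (x_{k,i} - mean_i) · (x_{k,j} - mean_j), divisor n-1 = 5:
  S[X,X] = ((-3.1667)·(-3.1667) + (1.8333)·(1.8333) + (1.8333)·(1.8333) + (-2.1667)·(-2.1667) + (-0.1667)·(-0.1667) + (1.8333)·(1.8333)) / 5 = 24.8333/5 = 4.9667
  S[X,Y] = ((-3.1667)·(-4) + (1.8333)·(3) + (1.8333)·(1) + (-2.1667)·(0) + (-0.1667)·(0) + (1.8333)·(0)) / 5 = 20/5 = 4
  S[Y,Y] = ((-4)·(-4) + (3)·(3) + (1)·(1) + (0)·(0) + (0)·(0) + (0)·(0)) / 5 = 26/5 = 5.2
  S = [[4.9667, 4],
 [4, 5.2]].

Step 3 — invert S. det(S) = 4.9667·5.2 - (4)² = 9.8267.
  S^{-1} = (1/det) · [[d, -b], [-b, a]] = [[0.5292, -0.4071],
 [-0.4071, 0.5054]].

Step 4 — quadratic form (x̄ - mu_0)^T · S^{-1} · (x̄ - mu_0):
  S^{-1} · (x̄ - mu_0) = (0.8616, -0.2782),
  (x̄ - mu_0)^T · [...] = (3.1667)·(0.8616) + (2)·(-0.2782) = 2.1721.

Step 5 — scale by n: T² = 6 · 2.1721 = 13.0326.

T² ≈ 13.0326


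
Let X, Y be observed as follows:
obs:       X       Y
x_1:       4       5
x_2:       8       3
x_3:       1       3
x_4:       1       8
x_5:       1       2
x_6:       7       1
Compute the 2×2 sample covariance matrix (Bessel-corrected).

Step 1 — column means:
  mean(X) = (4 + 8 + 1 + 1 + 1 + 7) / 6 = 22/6 = 3.6667
  mean(Y) = (5 + 3 + 3 + 8 + 2 + 1) / 6 = 22/6 = 3.6667

Step 2 — sample covariance S[i,j] = (1/(n-1)) · Σ_k (x_{k,i} - mean_i) · (x_{k,j} - mean_j), with n-1 = 5.
  S[X,X] = ((0.3333)·(0.3333) + (4.3333)·(4.3333) + (-2.6667)·(-2.6667) + (-2.6667)·(-2.6667) + (-2.6667)·(-2.6667) + (3.3333)·(3.3333)) / 5 = 51.3333/5 = 10.2667
  S[X,Y] = ((0.3333)·(1.3333) + (4.3333)·(-0.6667) + (-2.6667)·(-0.6667) + (-2.6667)·(4.3333) + (-2.6667)·(-1.6667) + (3.3333)·(-2.6667)) / 5 = -16.6667/5 = -3.3333
  S[Y,Y] = ((1.3333)·(1.3333) + (-0.6667)·(-0.6667) + (-0.6667)·(-0.6667) + (4.3333)·(4.3333) + (-1.6667)·(-1.6667) + (-2.6667)·(-2.6667)) / 5 = 31.3333/5 = 6.2667

S is symmetric (S[j,i] = S[i,j]). Assembling:

S = [[10.2667, -3.3333],
 [-3.3333, 6.2667]]


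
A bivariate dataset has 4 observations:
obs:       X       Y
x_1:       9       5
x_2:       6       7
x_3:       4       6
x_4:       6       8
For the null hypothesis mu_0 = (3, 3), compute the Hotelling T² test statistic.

Step 1 — sample mean vector:
  mean(X) = (9 + 6 + 4 + 6) / 4 = 25/4 = 6.25
  mean(Y) = (5 + 7 + 6 + 8) / 4 = 26/4 = 6.5
  x̄ = (6.25, 6.5),  deviation x̄ - mu_0 = (6.25, 6.5) - (3, 3) = (3.25, 3.5).

Step 2 — sample covariance matrix, S[i,j] = (1/(n-1)) · Σ_k (x_{k,i} - mean_i) · (x_{k,j} - mean_j), divisor n-1 = 3:
  S[X,X] = ((2.75)·(2.75) + (-0.25)·(-0.25) + (-2.25)·(-2.25) + (-0.25)·(-0.25)) / 3 = 12.75/3 = 4.25
  S[X,Y] = ((2.75)·(-1.5) + (-0.25)·(0.5) + (-2.25)·(-0.5) + (-0.25)·(1.5)) / 3 = -3.5/3 = -1.1667
  S[Y,Y] = ((-1.5)·(-1.5) + (0.5)·(0.5) + (-0.5)·(-0.5) + (1.5)·(1.5)) / 3 = 5/3 = 1.6667
  S = [[4.25, -1.1667],
 [-1.1667, 1.6667]].

Step 3 — invert S. det(S) = 4.25·1.6667 - (-1.1667)² = 5.7222.
  S^{-1} = (1/det) · [[d, -b], [-b, a]] = [[0.2913, 0.2039],
 [0.2039, 0.7427]].

Step 4 — quadratic form (x̄ - mu_0)^T · S^{-1} · (x̄ - mu_0):
  S^{-1} · (x̄ - mu_0) = (1.6602, 3.2621),
  (x̄ - mu_0)^T · [...] = (3.25)·(1.6602) + (3.5)·(3.2621) = 16.8131.

Step 5 — scale by n: T² = 4 · 16.8131 = 67.2524.

T² ≈ 67.2524


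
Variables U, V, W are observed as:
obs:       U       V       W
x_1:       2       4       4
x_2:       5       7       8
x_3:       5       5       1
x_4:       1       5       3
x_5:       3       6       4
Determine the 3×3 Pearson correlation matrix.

Step 1 — column means:
  mean(U) = (2 + 5 + 5 + 1 + 3) / 5 = 16/5 = 3.2
  mean(V) = (4 + 7 + 5 + 5 + 6) / 5 = 27/5 = 5.4
  mean(W) = (4 + 8 + 1 + 3 + 4) / 5 = 20/5 = 4

Step 2 — sample variances and covariances s[i,j] = (1/(n-1)) · Σ_k (x_{k,i} - mean_i) · (x_{k,j} - mean_j), with n-1 = 4:
  s[U,U] = ((-1.2)·(-1.2) + (1.8)·(1.8) + (1.8)·(1.8) + (-2.2)·(-2.2) + (-0.2)·(-0.2)) / 4 = 12.8/4 = 3.2
  s[U,V] = ((-1.2)·(-1.4) + (1.8)·(1.6) + (1.8)·(-0.4) + (-2.2)·(-0.4) + (-0.2)·(0.6)) / 4 = 4.6/4 = 1.15
  s[U,W] = ((-1.2)·(0) + (1.8)·(4) + (1.8)·(-3) + (-2.2)·(-1) + (-0.2)·(0)) / 4 = 4/4 = 1
  s[V,V] = ((-1.4)·(-1.4) + (1.6)·(1.6) + (-0.4)·(-0.4) + (-0.4)·(-0.4) + (0.6)·(0.6)) / 4 = 5.2/4 = 1.3
  s[V,W] = ((-1.4)·(0) + (1.6)·(4) + (-0.4)·(-3) + (-0.4)·(-1) + (0.6)·(0)) / 4 = 8/4 = 2
  s[W,W] = ((0)·(0) + (4)·(4) + (-3)·(-3) + (-1)·(-1) + (0)·(0)) / 4 = 26/4 = 6.5
  Sample standard deviations s_i = √(s[i,i]):
  s(U) = √(3.2) = 1.7889
  s(V) = √(1.3) = 1.1402
  s(W) = √(6.5) = 2.5495

Step 3 — r_{ij} = s_{ij} / (s_i · s_j):
  r[U,U] = 1 (diagonal).
  r[U,V] = 1.15 / (1.7889 · 1.1402) = 1.15 / 2.0396 = 0.5638
  r[U,W] = 1 / (1.7889 · 2.5495) = 1 / 4.5607 = 0.2193
  r[V,V] = 1 (diagonal).
  r[V,W] = 2 / (1.1402 · 2.5495) = 2 / 2.9069 = 0.688
  r[W,W] = 1 (diagonal).

R is symmetric with unit diagonal. Assembling:

R = [[1, 0.5638, 0.2193],
 [0.5638, 1, 0.688],
 [0.2193, 0.688, 1]]


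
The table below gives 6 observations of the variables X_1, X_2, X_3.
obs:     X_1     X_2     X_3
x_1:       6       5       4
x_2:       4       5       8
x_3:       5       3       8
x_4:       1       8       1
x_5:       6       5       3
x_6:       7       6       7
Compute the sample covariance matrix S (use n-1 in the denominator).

Step 1 — column means:
  mean(X_1) = (6 + 4 + 5 + 1 + 6 + 7) / 6 = 29/6 = 4.8333
  mean(X_2) = (5 + 5 + 3 + 8 + 5 + 6) / 6 = 32/6 = 5.3333
  mean(X_3) = (4 + 8 + 8 + 1 + 3 + 7) / 6 = 31/6 = 5.1667

Step 2 — sample covariance S[i,j] = (1/(n-1)) · Σ_k (x_{k,i} - mean_i) · (x_{k,j} - mean_j), with n-1 = 5.
  S[X_1,X_1] = ((1.1667)·(1.1667) + (-0.8333)·(-0.8333) + (0.1667)·(0.1667) + (-3.8333)·(-3.8333) + (1.1667)·(1.1667) + (2.1667)·(2.1667)) / 5 = 22.8333/5 = 4.5667
  S[X_1,X_2] = ((1.1667)·(-0.3333) + (-0.8333)·(-0.3333) + (0.1667)·(-2.3333) + (-3.8333)·(2.6667) + (1.1667)·(-0.3333) + (2.1667)·(0.6667)) / 5 = -9.6667/5 = -1.9333
  S[X_1,X_3] = ((1.1667)·(-1.1667) + (-0.8333)·(2.8333) + (0.1667)·(2.8333) + (-3.8333)·(-4.1667) + (1.1667)·(-2.1667) + (2.1667)·(1.8333)) / 5 = 14.1667/5 = 2.8333
  S[X_2,X_2] = ((-0.3333)·(-0.3333) + (-0.3333)·(-0.3333) + (-2.3333)·(-2.3333) + (2.6667)·(2.6667) + (-0.3333)·(-0.3333) + (0.6667)·(0.6667)) / 5 = 13.3333/5 = 2.6667
  S[X_2,X_3] = ((-0.3333)·(-1.1667) + (-0.3333)·(2.8333) + (-2.3333)·(2.8333) + (2.6667)·(-4.1667) + (-0.3333)·(-2.1667) + (0.6667)·(1.8333)) / 5 = -16.3333/5 = -3.2667
  S[X_3,X_3] = ((-1.1667)·(-1.1667) + (2.8333)·(2.8333) + (2.8333)·(2.8333) + (-4.1667)·(-4.1667) + (-2.1667)·(-2.1667) + (1.8333)·(1.8333)) / 5 = 42.8333/5 = 8.5667

S is symmetric (S[j,i] = S[i,j]). Assembling:

S = [[4.5667, -1.9333, 2.8333],
 [-1.9333, 2.6667, -3.2667],
 [2.8333, -3.2667, 8.5667]]


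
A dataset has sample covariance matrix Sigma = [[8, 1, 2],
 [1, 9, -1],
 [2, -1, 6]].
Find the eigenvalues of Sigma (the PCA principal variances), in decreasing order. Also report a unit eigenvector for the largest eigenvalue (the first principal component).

Step 1 — characteristic polynomial p(λ) = det(λI - Sigma) = λ³ - tr·λ² + c_1·λ - det, where tr = trace, c_1 = sum of the principal 2×2 minors, det = det(Sigma):
  tr = 8 + 9 + 6 = 23,
  c_1 = (8·9 - (1)²) + (8·6 - (2)²) + (9·6 - (-1)²) = 71 + 44 + 53 = 168,
  det = 8·(9·6 - (-1)²) - (1)·((1)·6 - (-1)·(2)) + (2)·((1)·(-1) - 9·(2)) = 8·(53) - (1)·(8) + (2)·(-19) = 378.
  So p(λ) = λ³ - 23λ² + 168λ - 378.
Step 2 — look for an integer root (rational root theorem: any rational root is an integer divisor of 378). Testing λ = 9:
  p(9) = 729 - 1863 + 1512 - 378 = 0  ✓
  Dividing out (λ - 9): p(λ) = (λ - 9)(λ² - 14λ + 42).
Step 3 — remaining eigenvalues from the quadratic λ² - 14λ + 42 = 0:
  Δ = 14² - 4·42 = 196 - 168 = 28,  λ = (14 ± √28)/2 = (14 ± 5.2915)/2 ≈ 9.6458 or 4.3542.
  Sorted: λ_1 = 9.6458,  λ_2 = 9,  λ_3 = 4.3542  (check: sum = 23 = tr ✓).

Step 4 — unit eigenvector for λ_1 ≈ 9.6458: v spans the null space of (Sigma - λ_1 I), whose rows are
  r_1 = (-1.6458, 1, 2),  r_2 = (1, -0.6458, -1),  r_3 = (2, -1, -3.6458).
  v is orthogonal to every row, so take v ∝ r_1 × r_2 = ((1)·(-1) - (2)·(-0.6458), (2)·(1) - (-1.6458)·(-1), (-1.6458)·(-0.6458) - (1)·(1)) ≈ (0.2915, 0.3542, 0.0627).
  Let u = (0.2915, 0.3542, 0.0627).
  ||u|| = √((0.2915)² + (0.3542)² + (0.0627)²) = √(0.2144) ≈ 0.463,  v_1 = u/||u|| ≈ (0.6295, 0.7651, 0.1355) (||v_1|| = 1).

λ_1 = 9.6458,  λ_2 = 9,  λ_3 = 4.3542;  v_1 ≈ (0.6295, 0.7651, 0.1355)


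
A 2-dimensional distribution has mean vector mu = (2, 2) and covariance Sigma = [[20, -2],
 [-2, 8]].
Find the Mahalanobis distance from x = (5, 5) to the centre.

Step 1 — centre the observation: (x - mu) = (3, 3).

Step 2 — invert Sigma. det(Sigma) = 20·8 - (-2)² = 156.
  Sigma^{-1} = (1/det) · [[d, -b], [-b, a]] = [[0.0513, 0.0128],
 [0.0128, 0.1282]].

Step 3 — form the quadratic (x - mu)^T · Sigma^{-1} · (x - mu):
  Sigma^{-1} · (x - mu) = (0.1923, 0.4231).
  (x - mu)^T · [Sigma^{-1} · (x - mu)] = (3)·(0.1923) + (3)·(0.4231) = 1.8462.

Step 4 — take square root: d = √(1.8462) ≈ 1.3587.

d(x, mu) = √(1.8462) ≈ 1.3587


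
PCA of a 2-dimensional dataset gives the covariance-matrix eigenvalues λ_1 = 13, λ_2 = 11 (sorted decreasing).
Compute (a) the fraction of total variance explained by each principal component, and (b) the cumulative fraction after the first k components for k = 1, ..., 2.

Step 1 — total variance = trace(Sigma) = Σ λ_i = 13 + 11 = 24.

Step 2 — fraction explained by component i = λ_i / Σ λ:
  PC1: 13/24 = 0.5417
  PC2: 11/24 = 0.4583

Step 3 — cumulative fraction after k components = (λ_1 + ... + λ_k) / Σ λ:
  k = 1: 13/24 = 0.5417
  k = 2: (13 + 11)/24 = 24/24 = 1

Summary (fraction, with percent):

explained: PC1 0.5417 (54.17%), PC2 0.4583 (45.83%);  cumulative: 0.5417, 1


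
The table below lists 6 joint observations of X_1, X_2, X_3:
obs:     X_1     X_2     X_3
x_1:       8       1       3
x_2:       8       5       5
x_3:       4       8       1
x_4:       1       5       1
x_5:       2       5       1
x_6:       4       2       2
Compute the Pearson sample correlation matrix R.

Step 1 — column means:
  mean(X_1) = (8 + 8 + 4 + 1 + 2 + 4) / 6 = 27/6 = 4.5
  mean(X_2) = (1 + 5 + 8 + 5 + 5 + 2) / 6 = 26/6 = 4.3333
  mean(X_3) = (3 + 5 + 1 + 1 + 1 + 2) / 6 = 13/6 = 2.1667

Step 2 — sample variances and covariances s[i,j] = (1/(n-1)) · Σ_k (x_{k,i} - mean_i) · (x_{k,j} - mean_j), with n-1 = 5:
  s[X_1,X_1] = ((3.5)·(3.5) + (3.5)·(3.5) + (-0.5)·(-0.5) + (-3.5)·(-3.5) + (-2.5)·(-2.5) + (-0.5)·(-0.5)) / 5 = 43.5/5 = 8.7
  s[X_1,X_2] = ((3.5)·(-3.3333) + (3.5)·(0.6667) + (-0.5)·(3.6667) + (-3.5)·(0.6667) + (-2.5)·(0.6667) + (-0.5)·(-2.3333)) / 5 = -14/5 = -2.8
  s[X_1,X_3] = ((3.5)·(0.8333) + (3.5)·(2.8333) + (-0.5)·(-1.1667) + (-3.5)·(-1.1667) + (-2.5)·(-1.1667) + (-0.5)·(-0.1667)) / 5 = 20.5/5 = 4.1
  s[X_2,X_2] = ((-3.3333)·(-3.3333) + (0.6667)·(0.6667) + (3.6667)·(3.6667) + (0.6667)·(0.6667) + (0.6667)·(0.6667) + (-2.3333)·(-2.3333)) / 5 = 31.3333/5 = 6.2667
  s[X_2,X_3] = ((-3.3333)·(0.8333) + (0.6667)·(2.8333) + (3.6667)·(-1.1667) + (0.6667)·(-1.1667) + (0.6667)·(-1.1667) + (-2.3333)·(-0.1667)) / 5 = -6.3333/5 = -1.2667
  s[X_3,X_3] = ((0.8333)·(0.8333) + (2.8333)·(2.8333) + (-1.1667)·(-1.1667) + (-1.1667)·(-1.1667) + (-1.1667)·(-1.1667) + (-0.1667)·(-0.1667)) / 5 = 12.8333/5 = 2.5667
  Sample standard deviations s_i = √(s[i,i]):
  s(X_1) = √(8.7) = 2.9496
  s(X_2) = √(6.2667) = 2.5033
  s(X_3) = √(2.5667) = 1.6021

Step 3 — r_{ij} = s_{ij} / (s_i · s_j):
  r[X_1,X_1] = 1 (diagonal).
  r[X_1,X_2] = -2.8 / (2.9496 · 2.5033) = -2.8 / 7.3838 = -0.3792
  r[X_1,X_3] = 4.1 / (2.9496 · 1.6021) = 4.1 / 4.7255 = 0.8676
  r[X_2,X_2] = 1 (diagonal).
  r[X_2,X_3] = -1.2667 / (2.5033 · 1.6021) = -1.2667 / 4.0105 = -0.3158
  r[X_3,X_3] = 1 (diagonal).

R is symmetric with unit diagonal. Assembling:

R = [[1, -0.3792, 0.8676],
 [-0.3792, 1, -0.3158],
 [0.8676, -0.3158, 1]]


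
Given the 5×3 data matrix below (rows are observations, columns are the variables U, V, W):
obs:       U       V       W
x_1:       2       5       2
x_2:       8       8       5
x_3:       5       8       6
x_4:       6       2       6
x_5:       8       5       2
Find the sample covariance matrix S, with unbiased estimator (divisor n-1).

Step 1 — column means:
  mean(U) = (2 + 8 + 5 + 6 + 8) / 5 = 29/5 = 5.8
  mean(V) = (5 + 8 + 8 + 2 + 5) / 5 = 28/5 = 5.6
  mean(W) = (2 + 5 + 6 + 6 + 2) / 5 = 21/5 = 4.2

Step 2 — sample covariance S[i,j] = (1/(n-1)) · Σ_k (x_{k,i} - mean_i) · (x_{k,j} - mean_j), with n-1 = 4.
  S[U,U] = ((-3.8)·(-3.8) + (2.2)·(2.2) + (-0.8)·(-0.8) + (0.2)·(0.2) + (2.2)·(2.2)) / 4 = 24.8/4 = 6.2
  S[U,V] = ((-3.8)·(-0.6) + (2.2)·(2.4) + (-0.8)·(2.4) + (0.2)·(-3.6) + (2.2)·(-0.6)) / 4 = 3.6/4 = 0.9
  S[U,W] = ((-3.8)·(-2.2) + (2.2)·(0.8) + (-0.8)·(1.8) + (0.2)·(1.8) + (2.2)·(-2.2)) / 4 = 4.2/4 = 1.05
  S[V,V] = ((-0.6)·(-0.6) + (2.4)·(2.4) + (2.4)·(2.4) + (-3.6)·(-3.6) + (-0.6)·(-0.6)) / 4 = 25.2/4 = 6.3
  S[V,W] = ((-0.6)·(-2.2) + (2.4)·(0.8) + (2.4)·(1.8) + (-3.6)·(1.8) + (-0.6)·(-2.2)) / 4 = 2.4/4 = 0.6
  S[W,W] = ((-2.2)·(-2.2) + (0.8)·(0.8) + (1.8)·(1.8) + (1.8)·(1.8) + (-2.2)·(-2.2)) / 4 = 16.8/4 = 4.2

S is symmetric (S[j,i] = S[i,j]). Assembling:

S = [[6.2, 0.9, 1.05],
 [0.9, 6.3, 0.6],
 [1.05, 0.6, 4.2]]


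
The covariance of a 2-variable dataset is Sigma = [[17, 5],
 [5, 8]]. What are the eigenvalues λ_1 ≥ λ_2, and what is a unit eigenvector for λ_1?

Step 1 — characteristic polynomial of 2×2 Sigma:
  det(Sigma - λI) = λ² - trace · λ + det = 0.
  trace = 17 + 8 = 25, det = 17·8 - (5)² = 111.
Step 2 — discriminant:
  Δ = trace² - 4·det = 625 - 444 = 181.
Step 3 — eigenvalues:
  λ = (trace ± √Δ)/2 = (25 ± 13.4536)/2,
  λ_1 = 19.2268,  λ_2 = 5.7732.

Step 4 — unit eigenvector for λ_1: solve (Sigma - λ_1 I)v = 0. First row:
  (17 - 19.2268)·v_x + (5)·v_y = 0, i.e. (-2.2268)·v_x + (5)·v_y = 0,
  so v ∝ (b, λ_1 - a) = (5, 2.2268) = u.
  ||u|| = √((5)² + (2.2268)²) = √(29.9587) ≈ 5.4735,
  v_1 = u/||u|| ≈ (0.9135, 0.4068) (||v_1|| = 1).

λ_1 = 19.2268,  λ_2 = 5.7732;  v_1 ≈ (0.9135, 0.4068)


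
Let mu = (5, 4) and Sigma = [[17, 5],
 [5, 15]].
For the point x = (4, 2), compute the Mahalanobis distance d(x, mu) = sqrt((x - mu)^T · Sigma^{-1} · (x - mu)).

Step 1 — centre the observation: (x - mu) = (-1, -2).

Step 2 — invert Sigma. det(Sigma) = 17·15 - (5)² = 230.
  Sigma^{-1} = (1/det) · [[d, -b], [-b, a]] = [[0.0652, -0.0217],
 [-0.0217, 0.0739]].

Step 3 — form the quadratic (x - mu)^T · Sigma^{-1} · (x - mu):
  Sigma^{-1} · (x - mu) = (-0.0217, -0.1261).
  (x - mu)^T · [Sigma^{-1} · (x - mu)] = (-1)·(-0.0217) + (-2)·(-0.1261) = 0.2739.

Step 4 — take square root: d = √(0.2739) ≈ 0.5234.

d(x, mu) = √(0.2739) ≈ 0.5234


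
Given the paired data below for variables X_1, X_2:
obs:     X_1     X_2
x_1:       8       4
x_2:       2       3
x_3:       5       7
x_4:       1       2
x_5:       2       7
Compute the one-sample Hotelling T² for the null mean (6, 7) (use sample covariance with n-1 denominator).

Step 1 — sample mean vector:
  mean(X_1) = (8 + 2 + 5 + 1 + 2) / 5 = 18/5 = 3.6
  mean(X_2) = (4 + 3 + 7 + 2 + 7) / 5 = 23/5 = 4.6
  x̄ = (3.6, 4.6),  deviation x̄ - mu_0 = (3.6, 4.6) - (6, 7) = (-2.4, -2.4).

Step 2 — sample covariance matrix, S[i,j] = (1/(n-1)) · Σ_k (x_{k,i} - mean_i) · (x_{k,j} - mean_j), divisor n-1 = 4:
  S[X_1,X_1] = ((4.4)·(4.4) + (-1.6)·(-1.6) + (1.4)·(1.4) + (-2.6)·(-2.6) + (-1.6)·(-1.6)) / 4 = 33.2/4 = 8.3
  S[X_1,X_2] = ((4.4)·(-0.6) + (-1.6)·(-1.6) + (1.4)·(2.4) + (-2.6)·(-2.6) + (-1.6)·(2.4)) / 4 = 6.2/4 = 1.55
  S[X_2,X_2] = ((-0.6)·(-0.6) + (-1.6)·(-1.6) + (2.4)·(2.4) + (-2.6)·(-2.6) + (2.4)·(2.4)) / 4 = 21.2/4 = 5.3
  S = [[8.3, 1.55],
 [1.55, 5.3]].

Step 3 — invert S. det(S) = 8.3·5.3 - (1.55)² = 41.5875.
  S^{-1} = (1/det) · [[d, -b], [-b, a]] = [[0.1274, -0.0373],
 [-0.0373, 0.1996]].

Step 4 — quadratic form (x̄ - mu_0)^T · S^{-1} · (x̄ - mu_0):
  S^{-1} · (x̄ - mu_0) = (-0.2164, -0.3895),
  (x̄ - mu_0)^T · [...] = (-2.4)·(-0.2164) + (-2.4)·(-0.3895) = 1.4543.

Step 5 — scale by n: T² = 5 · 1.4543 = 7.2714.

T² ≈ 7.2714


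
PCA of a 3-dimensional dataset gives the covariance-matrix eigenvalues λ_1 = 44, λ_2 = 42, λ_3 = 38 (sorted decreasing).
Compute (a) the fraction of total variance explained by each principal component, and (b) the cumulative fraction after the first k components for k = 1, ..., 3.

Step 1 — total variance = trace(Sigma) = Σ λ_i = 44 + 42 + 38 = 124.

Step 2 — fraction explained by component i = λ_i / Σ λ:
  PC1: 44/124 = 0.3548
  PC2: 42/124 = 0.3387
  PC3: 38/124 = 0.3065

Step 3 — cumulative fraction after k components = (λ_1 + ... + λ_k) / Σ λ:
  k = 1: 44/124 = 0.3548
  k = 2: (44 + 42)/124 = 86/124 = 0.6935
  k = 3: (44 + 42 + 38)/124 = 124/124 = 1

Summary (fraction, with percent):

explained: PC1 0.3548 (35.48%), PC2 0.3387 (33.87%), PC3 0.3065 (30.65%);  cumulative: 0.3548, 0.6935, 1


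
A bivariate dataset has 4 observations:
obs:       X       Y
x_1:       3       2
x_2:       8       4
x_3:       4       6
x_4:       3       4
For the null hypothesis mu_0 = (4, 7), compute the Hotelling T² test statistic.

Step 1 — sample mean vector:
  mean(X) = (3 + 8 + 4 + 3) / 4 = 18/4 = 4.5
  mean(Y) = (2 + 4 + 6 + 4) / 4 = 16/4 = 4
  x̄ = (4.5, 4),  deviation x̄ - mu_0 = (4.5, 4) - (4, 7) = (0.5, -3).

Step 2 — sample covariance matrix, S[i,j] = (1/(n-1)) · Σ_k (x_{k,i} - mean_i) · (x_{k,j} - mean_j), divisor n-1 = 3:
  S[X,X] = ((-1.5)·(-1.5) + (3.5)·(3.5) + (-0.5)·(-0.5) + (-1.5)·(-1.5)) / 3 = 17/3 = 5.6667
  S[X,Y] = ((-1.5)·(-2) + (3.5)·(0) + (-0.5)·(2) + (-1.5)·(0)) / 3 = 2/3 = 0.6667
  S[Y,Y] = ((-2)·(-2) + (0)·(0) + (2)·(2) + (0)·(0)) / 3 = 8/3 = 2.6667
  S = [[5.6667, 0.6667],
 [0.6667, 2.6667]].

Step 3 — invert S. det(S) = 5.6667·2.6667 - (0.6667)² = 14.6667.
  S^{-1} = (1/det) · [[d, -b], [-b, a]] = [[0.1818, -0.0455],
 [-0.0455, 0.3864]].

Step 4 — quadratic form (x̄ - mu_0)^T · S^{-1} · (x̄ - mu_0):
  S^{-1} · (x̄ - mu_0) = (0.2273, -1.1818),
  (x̄ - mu_0)^T · [...] = (0.5)·(0.2273) + (-3)·(-1.1818) = 3.6591.

Step 5 — scale by n: T² = 4 · 3.6591 = 14.6364.

T² ≈ 14.6364


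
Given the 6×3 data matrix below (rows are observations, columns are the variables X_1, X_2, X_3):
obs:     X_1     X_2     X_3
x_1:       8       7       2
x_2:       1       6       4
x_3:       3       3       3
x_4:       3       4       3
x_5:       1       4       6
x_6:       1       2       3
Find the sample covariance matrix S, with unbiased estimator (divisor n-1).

Step 1 — column means:
  mean(X_1) = (8 + 1 + 3 + 3 + 1 + 1) / 6 = 17/6 = 2.8333
  mean(X_2) = (7 + 6 + 3 + 4 + 4 + 2) / 6 = 26/6 = 4.3333
  mean(X_3) = (2 + 4 + 3 + 3 + 6 + 3) / 6 = 21/6 = 3.5

Step 2 — sample covariance S[i,j] = (1/(n-1)) · Σ_k (x_{k,i} - mean_i) · (x_{k,j} - mean_j), with n-1 = 5.
  S[X_1,X_1] = ((5.1667)·(5.1667) + (-1.8333)·(-1.8333) + (0.1667)·(0.1667) + (0.1667)·(0.1667) + (-1.8333)·(-1.8333) + (-1.8333)·(-1.8333)) / 5 = 36.8333/5 = 7.3667
  S[X_1,X_2] = ((5.1667)·(2.6667) + (-1.8333)·(1.6667) + (0.1667)·(-1.3333) + (0.1667)·(-0.3333) + (-1.8333)·(-0.3333) + (-1.8333)·(-2.3333)) / 5 = 15.3333/5 = 3.0667
  S[X_1,X_3] = ((5.1667)·(-1.5) + (-1.8333)·(0.5) + (0.1667)·(-0.5) + (0.1667)·(-0.5) + (-1.8333)·(2.5) + (-1.8333)·(-0.5)) / 5 = -12.5/5 = -2.5
  S[X_2,X_2] = ((2.6667)·(2.6667) + (1.6667)·(1.6667) + (-1.3333)·(-1.3333) + (-0.3333)·(-0.3333) + (-0.3333)·(-0.3333) + (-2.3333)·(-2.3333)) / 5 = 17.3333/5 = 3.4667
  S[X_2,X_3] = ((2.6667)·(-1.5) + (1.6667)·(0.5) + (-1.3333)·(-0.5) + (-0.3333)·(-0.5) + (-0.3333)·(2.5) + (-2.3333)·(-0.5)) / 5 = -2/5 = -0.4
  S[X_3,X_3] = ((-1.5)·(-1.5) + (0.5)·(0.5) + (-0.5)·(-0.5) + (-0.5)·(-0.5) + (2.5)·(2.5) + (-0.5)·(-0.5)) / 5 = 9.5/5 = 1.9

S is symmetric (S[j,i] = S[i,j]). Assembling:

S = [[7.3667, 3.0667, -2.5],
 [3.0667, 3.4667, -0.4],
 [-2.5, -0.4, 1.9]]
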